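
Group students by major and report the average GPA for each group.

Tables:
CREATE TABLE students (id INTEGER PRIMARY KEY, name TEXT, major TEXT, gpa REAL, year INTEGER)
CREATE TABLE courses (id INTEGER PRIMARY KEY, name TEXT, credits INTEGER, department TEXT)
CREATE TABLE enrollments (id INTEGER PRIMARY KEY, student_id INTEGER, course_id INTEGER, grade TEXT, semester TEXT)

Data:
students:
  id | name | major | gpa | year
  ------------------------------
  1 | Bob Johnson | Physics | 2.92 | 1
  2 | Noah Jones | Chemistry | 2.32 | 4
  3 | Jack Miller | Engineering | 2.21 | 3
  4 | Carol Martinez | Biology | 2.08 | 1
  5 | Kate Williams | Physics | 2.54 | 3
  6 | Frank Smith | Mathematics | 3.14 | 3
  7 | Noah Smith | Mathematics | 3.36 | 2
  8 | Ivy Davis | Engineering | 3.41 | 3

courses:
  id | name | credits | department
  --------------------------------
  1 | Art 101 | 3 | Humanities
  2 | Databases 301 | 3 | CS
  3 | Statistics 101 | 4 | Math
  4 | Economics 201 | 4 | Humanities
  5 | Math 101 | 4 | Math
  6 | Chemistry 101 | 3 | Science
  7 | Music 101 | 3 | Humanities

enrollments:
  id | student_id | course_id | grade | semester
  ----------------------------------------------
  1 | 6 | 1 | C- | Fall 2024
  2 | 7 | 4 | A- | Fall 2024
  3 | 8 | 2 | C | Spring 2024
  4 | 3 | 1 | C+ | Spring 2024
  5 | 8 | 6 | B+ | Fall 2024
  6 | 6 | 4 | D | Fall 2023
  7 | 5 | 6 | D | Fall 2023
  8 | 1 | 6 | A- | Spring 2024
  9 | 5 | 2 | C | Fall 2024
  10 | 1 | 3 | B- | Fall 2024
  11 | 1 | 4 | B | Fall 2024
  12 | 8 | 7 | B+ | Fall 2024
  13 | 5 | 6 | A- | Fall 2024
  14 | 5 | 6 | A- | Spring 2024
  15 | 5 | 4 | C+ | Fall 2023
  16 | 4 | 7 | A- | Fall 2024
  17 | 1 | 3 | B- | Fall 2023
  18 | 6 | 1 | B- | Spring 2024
SELECT major, AVG(gpa) AS avg_gpa FROM students GROUP BY major

Execution result:
major | avg_gpa
Biology | 2.08
Chemistry | 2.32
Engineering | 2.81
Mathematics | 3.25
Physics | 2.73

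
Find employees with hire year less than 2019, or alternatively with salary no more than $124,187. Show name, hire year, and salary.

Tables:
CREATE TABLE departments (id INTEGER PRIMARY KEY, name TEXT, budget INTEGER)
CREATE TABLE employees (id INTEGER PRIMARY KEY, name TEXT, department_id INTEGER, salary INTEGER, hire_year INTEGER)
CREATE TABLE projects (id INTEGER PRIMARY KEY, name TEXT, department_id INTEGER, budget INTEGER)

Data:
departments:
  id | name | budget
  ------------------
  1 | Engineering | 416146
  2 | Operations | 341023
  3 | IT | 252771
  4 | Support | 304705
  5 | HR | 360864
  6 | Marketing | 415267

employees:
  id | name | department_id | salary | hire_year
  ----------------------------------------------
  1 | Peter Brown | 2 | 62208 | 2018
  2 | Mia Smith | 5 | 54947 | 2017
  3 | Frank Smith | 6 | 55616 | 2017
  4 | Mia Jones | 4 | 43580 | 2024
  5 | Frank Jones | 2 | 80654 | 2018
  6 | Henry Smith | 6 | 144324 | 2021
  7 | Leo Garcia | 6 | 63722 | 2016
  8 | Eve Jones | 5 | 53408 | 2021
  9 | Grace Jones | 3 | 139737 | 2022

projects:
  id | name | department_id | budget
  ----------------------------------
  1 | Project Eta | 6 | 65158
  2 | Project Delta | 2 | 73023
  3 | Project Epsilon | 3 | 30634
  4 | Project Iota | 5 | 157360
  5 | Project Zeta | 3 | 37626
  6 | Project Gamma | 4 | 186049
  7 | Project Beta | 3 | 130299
SELECT name, hire_year, salary FROM employees WHERE hire_year < 2019 OR salary <= 124187

Execution result:
name | hire_year | salary
Peter Brown | 2018 | 62208
Mia Smith | 2017 | 54947
Frank Smith | 2017 | 55616
Mia Jones | 2024 | 43580
Frank Jones | 2018 | 80654
Leo Garcia | 2016 | 63722
Eve Jones | 2021 | 53408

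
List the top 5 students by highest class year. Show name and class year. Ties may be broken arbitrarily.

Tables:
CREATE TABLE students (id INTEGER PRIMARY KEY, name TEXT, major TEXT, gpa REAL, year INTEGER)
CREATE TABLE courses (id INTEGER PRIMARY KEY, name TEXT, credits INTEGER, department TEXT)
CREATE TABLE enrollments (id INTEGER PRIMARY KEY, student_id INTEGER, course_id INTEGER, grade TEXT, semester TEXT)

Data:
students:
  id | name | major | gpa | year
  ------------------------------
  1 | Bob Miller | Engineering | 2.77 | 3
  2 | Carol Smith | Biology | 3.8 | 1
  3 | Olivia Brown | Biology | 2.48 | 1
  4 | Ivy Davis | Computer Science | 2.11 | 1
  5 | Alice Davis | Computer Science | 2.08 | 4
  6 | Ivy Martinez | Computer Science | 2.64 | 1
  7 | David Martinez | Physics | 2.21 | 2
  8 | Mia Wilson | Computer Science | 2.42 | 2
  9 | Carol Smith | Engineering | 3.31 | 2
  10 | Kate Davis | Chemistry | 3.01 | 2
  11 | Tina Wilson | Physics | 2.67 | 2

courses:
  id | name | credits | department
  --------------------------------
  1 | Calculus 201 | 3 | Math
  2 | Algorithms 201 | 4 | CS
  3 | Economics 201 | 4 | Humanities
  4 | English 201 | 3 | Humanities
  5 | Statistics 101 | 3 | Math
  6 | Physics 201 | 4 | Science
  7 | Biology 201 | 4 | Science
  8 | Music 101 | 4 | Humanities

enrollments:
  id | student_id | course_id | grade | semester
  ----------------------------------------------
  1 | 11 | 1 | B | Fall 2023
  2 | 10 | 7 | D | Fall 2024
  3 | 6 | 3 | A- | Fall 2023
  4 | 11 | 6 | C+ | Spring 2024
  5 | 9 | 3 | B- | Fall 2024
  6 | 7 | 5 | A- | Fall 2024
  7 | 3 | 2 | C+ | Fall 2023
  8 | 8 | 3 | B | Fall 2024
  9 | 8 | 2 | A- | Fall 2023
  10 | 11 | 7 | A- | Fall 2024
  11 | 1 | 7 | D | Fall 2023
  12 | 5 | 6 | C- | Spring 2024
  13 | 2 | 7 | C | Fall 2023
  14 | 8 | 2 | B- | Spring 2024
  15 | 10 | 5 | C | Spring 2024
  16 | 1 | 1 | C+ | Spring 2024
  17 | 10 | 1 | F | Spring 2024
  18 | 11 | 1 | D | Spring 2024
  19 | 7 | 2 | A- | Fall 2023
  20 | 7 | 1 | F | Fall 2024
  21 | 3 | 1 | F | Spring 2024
SELECT name, year FROM students ORDER BY year DESC LIMIT 5

Execution result:
name | year
Alice Davis | 4
Bob Miller | 3
David Martinez | 2
Mia Wilson | 2
Carol Smith | 2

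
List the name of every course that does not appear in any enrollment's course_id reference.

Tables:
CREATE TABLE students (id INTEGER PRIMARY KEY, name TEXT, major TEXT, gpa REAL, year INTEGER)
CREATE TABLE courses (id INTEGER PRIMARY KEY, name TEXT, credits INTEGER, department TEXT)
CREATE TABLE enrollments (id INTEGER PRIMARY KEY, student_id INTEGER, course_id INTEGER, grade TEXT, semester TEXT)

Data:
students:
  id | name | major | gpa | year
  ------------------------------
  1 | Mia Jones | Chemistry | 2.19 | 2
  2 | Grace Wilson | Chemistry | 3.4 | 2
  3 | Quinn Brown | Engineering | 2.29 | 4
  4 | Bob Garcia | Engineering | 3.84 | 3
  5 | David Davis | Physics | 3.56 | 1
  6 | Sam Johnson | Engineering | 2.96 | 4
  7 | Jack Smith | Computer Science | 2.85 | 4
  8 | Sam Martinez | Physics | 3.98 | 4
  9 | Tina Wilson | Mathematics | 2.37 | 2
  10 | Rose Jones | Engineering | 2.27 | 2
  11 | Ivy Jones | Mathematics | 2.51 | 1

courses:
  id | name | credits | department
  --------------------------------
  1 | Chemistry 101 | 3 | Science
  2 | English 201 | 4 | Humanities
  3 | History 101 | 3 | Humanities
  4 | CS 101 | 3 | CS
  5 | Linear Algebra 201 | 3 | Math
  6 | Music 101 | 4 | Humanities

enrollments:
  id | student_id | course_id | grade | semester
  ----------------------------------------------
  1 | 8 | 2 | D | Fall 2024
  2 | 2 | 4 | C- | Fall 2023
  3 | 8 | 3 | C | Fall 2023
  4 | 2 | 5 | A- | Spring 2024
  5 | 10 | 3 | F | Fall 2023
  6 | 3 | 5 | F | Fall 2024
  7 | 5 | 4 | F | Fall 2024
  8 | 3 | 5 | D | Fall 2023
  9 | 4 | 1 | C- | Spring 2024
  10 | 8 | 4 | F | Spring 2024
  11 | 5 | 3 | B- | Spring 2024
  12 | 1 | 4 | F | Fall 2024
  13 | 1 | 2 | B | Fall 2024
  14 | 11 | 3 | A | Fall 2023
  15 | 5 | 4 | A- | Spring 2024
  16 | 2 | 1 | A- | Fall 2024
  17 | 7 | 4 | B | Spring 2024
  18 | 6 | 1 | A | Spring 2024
SELECT p.name FROM courses p LEFT JOIN enrollments c ON c.course_id = p.id WHERE c.id IS NULL

Execution result:
Music 101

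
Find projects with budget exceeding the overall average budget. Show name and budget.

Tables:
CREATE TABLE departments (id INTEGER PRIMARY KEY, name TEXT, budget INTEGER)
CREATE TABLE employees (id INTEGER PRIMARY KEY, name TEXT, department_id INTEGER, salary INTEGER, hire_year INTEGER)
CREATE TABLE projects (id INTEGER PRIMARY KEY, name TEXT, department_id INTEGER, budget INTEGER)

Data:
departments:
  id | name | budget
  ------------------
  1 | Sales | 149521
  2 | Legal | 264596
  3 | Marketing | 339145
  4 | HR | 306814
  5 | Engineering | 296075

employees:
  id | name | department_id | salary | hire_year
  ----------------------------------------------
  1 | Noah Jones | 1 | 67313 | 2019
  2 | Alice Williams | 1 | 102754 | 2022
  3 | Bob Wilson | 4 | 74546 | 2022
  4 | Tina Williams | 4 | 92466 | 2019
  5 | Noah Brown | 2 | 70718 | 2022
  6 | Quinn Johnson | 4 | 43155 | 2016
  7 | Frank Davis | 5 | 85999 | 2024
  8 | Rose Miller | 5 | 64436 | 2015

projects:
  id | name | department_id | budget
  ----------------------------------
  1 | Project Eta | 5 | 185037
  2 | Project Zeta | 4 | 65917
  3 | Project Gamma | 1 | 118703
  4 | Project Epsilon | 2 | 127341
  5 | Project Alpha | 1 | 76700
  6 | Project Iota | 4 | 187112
SELECT name, budget FROM projects WHERE budget > (SELECT AVG(budget) FROM projects)

Execution result:
name | budget
Project Eta | 185037
Project Epsilon | 127341
Project Iota | 187112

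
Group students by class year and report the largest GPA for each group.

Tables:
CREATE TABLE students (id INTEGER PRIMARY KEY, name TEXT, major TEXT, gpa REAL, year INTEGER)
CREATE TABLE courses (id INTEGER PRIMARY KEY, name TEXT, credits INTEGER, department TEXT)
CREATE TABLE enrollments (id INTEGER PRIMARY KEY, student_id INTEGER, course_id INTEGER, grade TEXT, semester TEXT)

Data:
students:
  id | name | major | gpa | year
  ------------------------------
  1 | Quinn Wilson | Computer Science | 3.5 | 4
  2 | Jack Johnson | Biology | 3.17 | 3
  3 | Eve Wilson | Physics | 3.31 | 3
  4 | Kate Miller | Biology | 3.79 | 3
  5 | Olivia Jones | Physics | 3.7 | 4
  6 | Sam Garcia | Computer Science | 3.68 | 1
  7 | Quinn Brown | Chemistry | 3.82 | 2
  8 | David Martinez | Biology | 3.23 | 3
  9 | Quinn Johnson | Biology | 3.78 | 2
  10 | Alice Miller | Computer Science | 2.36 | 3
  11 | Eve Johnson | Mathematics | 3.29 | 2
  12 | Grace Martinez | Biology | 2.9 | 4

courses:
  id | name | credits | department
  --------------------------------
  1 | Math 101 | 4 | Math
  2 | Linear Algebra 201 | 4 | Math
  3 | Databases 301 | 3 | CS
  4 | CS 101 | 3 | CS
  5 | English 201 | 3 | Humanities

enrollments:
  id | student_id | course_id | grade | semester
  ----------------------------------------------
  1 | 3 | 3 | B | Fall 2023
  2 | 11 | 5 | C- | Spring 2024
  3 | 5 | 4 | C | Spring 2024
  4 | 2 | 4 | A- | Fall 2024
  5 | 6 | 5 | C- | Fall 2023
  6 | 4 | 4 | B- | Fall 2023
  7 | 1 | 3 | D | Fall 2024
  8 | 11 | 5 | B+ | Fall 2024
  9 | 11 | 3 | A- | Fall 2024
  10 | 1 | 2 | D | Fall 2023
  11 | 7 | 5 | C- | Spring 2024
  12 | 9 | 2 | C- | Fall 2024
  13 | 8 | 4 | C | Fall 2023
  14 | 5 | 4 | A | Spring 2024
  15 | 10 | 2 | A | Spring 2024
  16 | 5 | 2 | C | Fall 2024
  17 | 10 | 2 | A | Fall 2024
SELECT year, MAX(gpa) AS max_gpa FROM students GROUP BY year

Execution result:
year | max_gpa
1 | 3.68
2 | 3.82
3 | 3.79
4 | 3.70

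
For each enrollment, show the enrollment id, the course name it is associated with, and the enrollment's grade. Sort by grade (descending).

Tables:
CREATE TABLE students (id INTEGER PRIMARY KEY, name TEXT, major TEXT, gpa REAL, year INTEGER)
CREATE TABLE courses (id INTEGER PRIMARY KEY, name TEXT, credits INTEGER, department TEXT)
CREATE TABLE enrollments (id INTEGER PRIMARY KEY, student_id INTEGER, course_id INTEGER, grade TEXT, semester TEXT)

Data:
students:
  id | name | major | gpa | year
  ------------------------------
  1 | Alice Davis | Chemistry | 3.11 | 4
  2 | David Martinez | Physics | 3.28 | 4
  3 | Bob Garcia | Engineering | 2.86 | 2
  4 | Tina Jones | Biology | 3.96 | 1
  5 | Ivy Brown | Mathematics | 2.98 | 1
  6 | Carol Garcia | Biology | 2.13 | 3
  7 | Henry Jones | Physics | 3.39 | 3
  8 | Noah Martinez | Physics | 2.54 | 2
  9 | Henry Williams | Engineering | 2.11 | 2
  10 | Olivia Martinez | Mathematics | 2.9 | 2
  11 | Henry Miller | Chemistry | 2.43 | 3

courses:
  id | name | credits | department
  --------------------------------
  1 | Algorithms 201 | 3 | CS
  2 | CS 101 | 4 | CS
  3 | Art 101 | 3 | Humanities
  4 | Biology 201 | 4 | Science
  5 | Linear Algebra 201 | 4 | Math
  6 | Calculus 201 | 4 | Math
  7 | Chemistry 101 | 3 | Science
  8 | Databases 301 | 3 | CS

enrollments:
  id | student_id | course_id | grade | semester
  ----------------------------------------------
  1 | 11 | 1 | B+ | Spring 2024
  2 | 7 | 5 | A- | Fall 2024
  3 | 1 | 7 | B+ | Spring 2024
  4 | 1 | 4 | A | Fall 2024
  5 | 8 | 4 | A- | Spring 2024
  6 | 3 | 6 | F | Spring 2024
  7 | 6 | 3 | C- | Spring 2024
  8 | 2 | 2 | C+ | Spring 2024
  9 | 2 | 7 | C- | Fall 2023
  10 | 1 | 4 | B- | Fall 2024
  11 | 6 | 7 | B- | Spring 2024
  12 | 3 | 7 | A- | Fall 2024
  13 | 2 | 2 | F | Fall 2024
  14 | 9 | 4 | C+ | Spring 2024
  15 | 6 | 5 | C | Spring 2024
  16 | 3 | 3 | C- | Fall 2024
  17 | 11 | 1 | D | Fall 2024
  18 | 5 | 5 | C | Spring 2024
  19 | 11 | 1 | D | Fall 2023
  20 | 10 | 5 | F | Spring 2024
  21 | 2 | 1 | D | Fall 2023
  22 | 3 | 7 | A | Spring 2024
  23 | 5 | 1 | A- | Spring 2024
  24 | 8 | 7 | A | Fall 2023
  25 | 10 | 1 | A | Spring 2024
SELECT c.id, p.name AS course, c.grade FROM enrollments c JOIN courses p ON c.course_id = p.id ORDER BY c.grade DESC

Execution result:
id | course | grade
6 | Calculus 201 | F
13 | CS 101 | F
20 | Linear Algebra 201 | F
17 | Algorithms 201 | D
19 | Algorithms 201 | D
21 | Algorithms 201 | D
7 | Art 101 | C-
9 | Chemistry 101 | C-
16 | Art 101 | C-
8 | CS 101 | C+
14 | Biology 201 | C+
15 | Linear Algebra 201 | C
18 | Linear Algebra 201 | C
10 | Biology 201 | B-
11 | Chemistry 101 | B-
1 | Algorithms 201 | B+
3 | Chemistry 101 | B+
2 | Linear Algebra 201 | A-
5 | Biology 201 | A-
12 | Chemistry 101 | A-
23 | Algorithms 201 | A-
4 | Biology 201 | A
22 | Chemistry 101 | A
24 | Chemistry 101 | A
25 | Algorithms 201 | A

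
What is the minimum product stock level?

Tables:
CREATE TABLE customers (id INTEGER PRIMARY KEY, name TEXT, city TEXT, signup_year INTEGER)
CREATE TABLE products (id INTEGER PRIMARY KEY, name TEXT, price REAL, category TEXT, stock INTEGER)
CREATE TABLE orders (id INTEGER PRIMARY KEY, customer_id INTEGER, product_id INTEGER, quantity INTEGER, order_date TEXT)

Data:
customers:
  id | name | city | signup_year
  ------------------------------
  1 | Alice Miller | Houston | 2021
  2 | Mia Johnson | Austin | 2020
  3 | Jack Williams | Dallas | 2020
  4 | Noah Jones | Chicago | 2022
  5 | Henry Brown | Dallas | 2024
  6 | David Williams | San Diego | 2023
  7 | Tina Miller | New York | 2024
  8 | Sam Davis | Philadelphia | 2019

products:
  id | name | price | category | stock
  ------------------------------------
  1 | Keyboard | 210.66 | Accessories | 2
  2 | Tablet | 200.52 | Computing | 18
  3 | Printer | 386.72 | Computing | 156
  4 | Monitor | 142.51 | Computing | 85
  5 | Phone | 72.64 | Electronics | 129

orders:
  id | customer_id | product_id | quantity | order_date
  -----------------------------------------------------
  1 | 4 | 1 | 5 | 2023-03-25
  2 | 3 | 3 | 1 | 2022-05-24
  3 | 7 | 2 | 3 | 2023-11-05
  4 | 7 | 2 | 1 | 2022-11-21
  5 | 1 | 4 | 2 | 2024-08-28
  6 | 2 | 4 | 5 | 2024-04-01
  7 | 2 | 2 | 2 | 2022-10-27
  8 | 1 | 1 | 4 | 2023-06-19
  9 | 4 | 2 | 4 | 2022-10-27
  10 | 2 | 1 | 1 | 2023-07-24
SELECT MIN(stock) FROM products

Execution result:
2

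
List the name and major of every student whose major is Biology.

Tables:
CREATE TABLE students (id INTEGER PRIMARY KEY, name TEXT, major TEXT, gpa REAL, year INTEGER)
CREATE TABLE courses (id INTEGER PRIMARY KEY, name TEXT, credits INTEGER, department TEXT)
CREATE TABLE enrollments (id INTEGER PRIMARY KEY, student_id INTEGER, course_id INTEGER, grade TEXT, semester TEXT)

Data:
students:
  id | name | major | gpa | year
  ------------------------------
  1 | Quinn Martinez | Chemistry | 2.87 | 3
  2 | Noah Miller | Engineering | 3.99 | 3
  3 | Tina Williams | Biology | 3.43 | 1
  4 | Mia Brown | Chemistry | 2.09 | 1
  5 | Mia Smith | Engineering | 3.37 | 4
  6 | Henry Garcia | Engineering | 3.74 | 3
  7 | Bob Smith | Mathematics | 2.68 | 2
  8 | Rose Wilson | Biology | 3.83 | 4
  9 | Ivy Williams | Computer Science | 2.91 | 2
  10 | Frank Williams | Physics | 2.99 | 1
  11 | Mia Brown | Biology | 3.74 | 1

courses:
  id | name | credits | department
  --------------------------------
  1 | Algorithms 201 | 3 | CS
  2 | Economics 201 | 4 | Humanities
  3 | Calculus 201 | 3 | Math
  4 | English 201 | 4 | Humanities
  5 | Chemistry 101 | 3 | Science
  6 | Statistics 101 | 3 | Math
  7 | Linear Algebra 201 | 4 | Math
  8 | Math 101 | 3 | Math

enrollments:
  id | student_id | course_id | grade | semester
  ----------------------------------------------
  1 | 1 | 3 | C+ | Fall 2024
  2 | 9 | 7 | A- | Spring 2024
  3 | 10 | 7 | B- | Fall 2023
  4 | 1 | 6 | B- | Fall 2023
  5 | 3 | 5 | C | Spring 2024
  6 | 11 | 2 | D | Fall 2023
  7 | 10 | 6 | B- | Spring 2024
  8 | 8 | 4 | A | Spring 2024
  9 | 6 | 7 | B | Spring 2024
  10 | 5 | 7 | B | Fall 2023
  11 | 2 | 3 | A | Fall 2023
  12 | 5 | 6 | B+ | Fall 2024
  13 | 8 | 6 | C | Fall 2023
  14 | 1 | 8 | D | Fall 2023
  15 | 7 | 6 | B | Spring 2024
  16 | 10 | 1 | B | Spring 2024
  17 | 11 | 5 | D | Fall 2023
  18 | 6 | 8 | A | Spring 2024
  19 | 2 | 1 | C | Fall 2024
SELECT name, major FROM students WHERE major = 'Biology'

Execution result:
name | major
Tina Williams | Biology
Rose Wilson | Biology
Mia Brown | Biology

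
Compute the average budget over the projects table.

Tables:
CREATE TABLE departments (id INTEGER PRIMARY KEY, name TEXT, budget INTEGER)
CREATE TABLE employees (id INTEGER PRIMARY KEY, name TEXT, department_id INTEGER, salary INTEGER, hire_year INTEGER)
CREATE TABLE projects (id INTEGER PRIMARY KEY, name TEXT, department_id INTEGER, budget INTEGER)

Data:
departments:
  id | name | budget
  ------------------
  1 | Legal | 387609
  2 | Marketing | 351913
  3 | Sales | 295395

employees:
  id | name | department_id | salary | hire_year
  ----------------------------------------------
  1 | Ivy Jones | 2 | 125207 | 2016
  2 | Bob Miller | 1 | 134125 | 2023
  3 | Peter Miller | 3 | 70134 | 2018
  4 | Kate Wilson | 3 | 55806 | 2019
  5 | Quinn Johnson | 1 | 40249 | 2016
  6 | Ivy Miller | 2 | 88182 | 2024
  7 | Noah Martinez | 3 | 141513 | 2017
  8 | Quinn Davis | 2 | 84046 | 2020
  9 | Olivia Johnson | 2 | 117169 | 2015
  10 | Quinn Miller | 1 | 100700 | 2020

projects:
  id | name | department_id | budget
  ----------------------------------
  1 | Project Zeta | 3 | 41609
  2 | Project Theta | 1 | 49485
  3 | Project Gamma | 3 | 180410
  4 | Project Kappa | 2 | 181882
SELECT AVG(budget) FROM projects

Execution result:
113346.50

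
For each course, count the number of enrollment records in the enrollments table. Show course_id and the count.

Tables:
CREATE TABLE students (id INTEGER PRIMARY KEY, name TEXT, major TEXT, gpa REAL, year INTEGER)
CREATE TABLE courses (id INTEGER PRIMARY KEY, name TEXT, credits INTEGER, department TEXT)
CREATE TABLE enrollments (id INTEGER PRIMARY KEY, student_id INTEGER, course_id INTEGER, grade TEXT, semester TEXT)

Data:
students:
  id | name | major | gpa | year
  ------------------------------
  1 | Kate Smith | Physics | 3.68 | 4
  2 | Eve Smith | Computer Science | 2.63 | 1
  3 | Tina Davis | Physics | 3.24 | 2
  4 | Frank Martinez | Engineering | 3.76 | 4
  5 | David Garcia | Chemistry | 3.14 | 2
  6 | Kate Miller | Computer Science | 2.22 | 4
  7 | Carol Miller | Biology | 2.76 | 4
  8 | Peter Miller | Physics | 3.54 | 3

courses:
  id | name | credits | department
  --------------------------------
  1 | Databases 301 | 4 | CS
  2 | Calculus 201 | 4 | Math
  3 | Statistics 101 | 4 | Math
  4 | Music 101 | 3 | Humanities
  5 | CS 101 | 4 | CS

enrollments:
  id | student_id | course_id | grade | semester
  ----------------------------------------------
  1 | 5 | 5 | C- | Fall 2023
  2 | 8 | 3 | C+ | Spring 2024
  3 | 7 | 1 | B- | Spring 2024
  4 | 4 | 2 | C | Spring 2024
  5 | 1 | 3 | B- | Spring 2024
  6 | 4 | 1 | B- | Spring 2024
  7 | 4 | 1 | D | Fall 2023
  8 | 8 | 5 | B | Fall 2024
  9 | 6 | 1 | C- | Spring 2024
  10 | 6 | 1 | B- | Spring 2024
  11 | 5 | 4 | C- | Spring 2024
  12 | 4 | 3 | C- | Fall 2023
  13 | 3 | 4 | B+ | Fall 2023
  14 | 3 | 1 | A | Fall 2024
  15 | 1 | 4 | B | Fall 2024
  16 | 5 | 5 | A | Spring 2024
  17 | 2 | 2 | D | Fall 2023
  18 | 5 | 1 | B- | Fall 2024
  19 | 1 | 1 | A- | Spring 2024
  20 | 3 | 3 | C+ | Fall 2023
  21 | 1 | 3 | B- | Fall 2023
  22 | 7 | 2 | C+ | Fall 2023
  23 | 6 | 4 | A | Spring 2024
SELECT course_id, COUNT(*) AS enrollment_count FROM enrollments GROUP BY course_id

Execution result:
course_id | enrollment_count
1 | 8
2 | 3
3 | 5
4 | 4
5 | 3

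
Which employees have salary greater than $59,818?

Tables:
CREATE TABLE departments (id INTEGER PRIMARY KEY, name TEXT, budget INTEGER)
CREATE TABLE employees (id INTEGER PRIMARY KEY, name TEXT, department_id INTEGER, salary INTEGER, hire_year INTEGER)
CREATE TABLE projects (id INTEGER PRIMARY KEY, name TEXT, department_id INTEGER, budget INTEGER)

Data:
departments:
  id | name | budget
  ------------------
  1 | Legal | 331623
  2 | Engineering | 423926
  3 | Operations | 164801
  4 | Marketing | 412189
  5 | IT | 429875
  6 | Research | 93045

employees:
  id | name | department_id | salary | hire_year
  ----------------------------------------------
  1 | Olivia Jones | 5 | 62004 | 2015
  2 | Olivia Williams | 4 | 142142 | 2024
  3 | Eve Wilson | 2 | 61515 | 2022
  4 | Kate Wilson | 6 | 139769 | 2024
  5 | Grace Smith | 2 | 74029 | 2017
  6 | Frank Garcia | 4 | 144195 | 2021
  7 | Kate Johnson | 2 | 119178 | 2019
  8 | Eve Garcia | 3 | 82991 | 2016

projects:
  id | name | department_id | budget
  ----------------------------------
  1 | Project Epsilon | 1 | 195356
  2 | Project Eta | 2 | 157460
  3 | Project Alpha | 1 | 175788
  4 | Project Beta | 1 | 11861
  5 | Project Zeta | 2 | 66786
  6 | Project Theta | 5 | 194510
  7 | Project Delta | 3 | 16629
SELECT name, salary FROM employees WHERE salary > 59818

Execution result:
name | salary
Olivia Jones | 62004
Olivia Williams | 142142
Eve Wilson | 61515
Kate Wilson | 139769
Grace Smith | 74029
Frank Garcia | 144195
Kate Johnson | 119178
Eve Garcia | 82991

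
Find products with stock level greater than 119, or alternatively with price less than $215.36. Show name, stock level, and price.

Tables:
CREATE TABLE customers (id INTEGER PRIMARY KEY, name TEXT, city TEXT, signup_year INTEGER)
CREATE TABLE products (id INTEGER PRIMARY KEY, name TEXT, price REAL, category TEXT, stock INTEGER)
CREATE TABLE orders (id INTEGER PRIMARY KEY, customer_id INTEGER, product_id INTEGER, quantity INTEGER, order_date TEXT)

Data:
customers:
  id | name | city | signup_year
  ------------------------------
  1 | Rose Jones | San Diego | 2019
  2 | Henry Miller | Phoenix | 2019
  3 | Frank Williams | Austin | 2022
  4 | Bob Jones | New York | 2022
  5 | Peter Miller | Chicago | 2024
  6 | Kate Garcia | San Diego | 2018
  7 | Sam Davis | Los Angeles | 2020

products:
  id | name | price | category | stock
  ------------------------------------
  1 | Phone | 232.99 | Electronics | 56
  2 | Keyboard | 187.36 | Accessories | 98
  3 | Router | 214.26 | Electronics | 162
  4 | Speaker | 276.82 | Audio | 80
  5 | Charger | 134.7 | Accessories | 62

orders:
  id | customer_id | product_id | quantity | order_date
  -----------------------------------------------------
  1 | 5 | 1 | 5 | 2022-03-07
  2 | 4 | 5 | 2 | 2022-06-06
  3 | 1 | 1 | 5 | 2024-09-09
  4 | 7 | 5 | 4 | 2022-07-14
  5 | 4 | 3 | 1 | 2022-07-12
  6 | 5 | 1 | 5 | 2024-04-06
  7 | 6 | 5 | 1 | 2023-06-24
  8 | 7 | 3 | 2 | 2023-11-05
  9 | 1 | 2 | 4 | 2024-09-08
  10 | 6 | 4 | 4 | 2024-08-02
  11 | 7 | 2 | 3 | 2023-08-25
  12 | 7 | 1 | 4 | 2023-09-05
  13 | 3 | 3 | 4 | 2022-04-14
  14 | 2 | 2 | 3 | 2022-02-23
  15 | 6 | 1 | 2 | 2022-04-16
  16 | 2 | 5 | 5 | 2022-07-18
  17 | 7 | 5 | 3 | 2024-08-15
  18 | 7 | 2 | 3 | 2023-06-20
SELECT name, stock, price FROM products WHERE stock > 119 OR price < 215.36

Execution result:
name | stock | price
Keyboard | 98 | 187.36
Router | 162 | 214.26
Charger | 62 | 134.70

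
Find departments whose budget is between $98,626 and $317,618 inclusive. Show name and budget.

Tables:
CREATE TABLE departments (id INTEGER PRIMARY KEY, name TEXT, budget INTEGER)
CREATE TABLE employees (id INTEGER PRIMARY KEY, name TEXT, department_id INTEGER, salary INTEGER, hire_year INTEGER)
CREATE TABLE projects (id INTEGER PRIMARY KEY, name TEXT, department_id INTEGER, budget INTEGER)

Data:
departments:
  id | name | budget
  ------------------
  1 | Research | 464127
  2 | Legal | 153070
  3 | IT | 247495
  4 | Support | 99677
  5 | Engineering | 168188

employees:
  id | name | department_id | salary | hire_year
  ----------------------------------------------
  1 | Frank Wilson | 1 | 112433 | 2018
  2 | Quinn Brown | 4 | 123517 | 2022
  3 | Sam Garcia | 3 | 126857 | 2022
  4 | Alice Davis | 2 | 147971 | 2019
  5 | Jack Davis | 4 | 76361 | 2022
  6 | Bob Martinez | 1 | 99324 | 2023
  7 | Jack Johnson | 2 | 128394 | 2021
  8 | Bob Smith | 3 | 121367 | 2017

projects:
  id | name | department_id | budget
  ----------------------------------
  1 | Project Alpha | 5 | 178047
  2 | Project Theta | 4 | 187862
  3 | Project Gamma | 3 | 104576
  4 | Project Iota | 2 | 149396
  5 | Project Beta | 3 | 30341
SELECT name, budget FROM departments WHERE budget BETWEEN 98626 AND 317618

Execution result:
name | budget
Legal | 153070
IT | 247495
Support | 99677
Engineering | 168188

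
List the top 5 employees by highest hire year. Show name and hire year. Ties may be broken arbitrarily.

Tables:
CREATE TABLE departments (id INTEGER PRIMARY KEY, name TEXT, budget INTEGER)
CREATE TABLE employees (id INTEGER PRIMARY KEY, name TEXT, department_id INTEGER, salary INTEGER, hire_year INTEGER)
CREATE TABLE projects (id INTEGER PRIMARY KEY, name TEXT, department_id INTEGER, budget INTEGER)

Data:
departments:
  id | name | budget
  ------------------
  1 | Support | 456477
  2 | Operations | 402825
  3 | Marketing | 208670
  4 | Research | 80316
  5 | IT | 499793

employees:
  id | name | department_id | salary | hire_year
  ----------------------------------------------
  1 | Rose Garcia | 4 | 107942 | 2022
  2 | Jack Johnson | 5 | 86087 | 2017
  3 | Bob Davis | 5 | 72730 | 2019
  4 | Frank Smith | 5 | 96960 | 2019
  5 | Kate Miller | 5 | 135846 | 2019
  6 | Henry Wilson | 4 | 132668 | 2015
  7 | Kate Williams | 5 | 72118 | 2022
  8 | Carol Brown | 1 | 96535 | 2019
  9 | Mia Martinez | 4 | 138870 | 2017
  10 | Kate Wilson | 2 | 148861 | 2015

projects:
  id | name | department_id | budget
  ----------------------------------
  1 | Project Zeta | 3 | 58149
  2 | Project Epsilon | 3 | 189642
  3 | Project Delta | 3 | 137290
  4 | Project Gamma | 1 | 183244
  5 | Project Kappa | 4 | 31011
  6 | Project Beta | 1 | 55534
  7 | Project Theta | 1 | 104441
SELECT name, hire_year FROM employees ORDER BY hire_year DESC LIMIT 5

Execution result:
name | hire_year
Rose Garcia | 2022
Kate Williams | 2022
Bob Davis | 2019
Frank Smith | 2019
Kate Miller | 2019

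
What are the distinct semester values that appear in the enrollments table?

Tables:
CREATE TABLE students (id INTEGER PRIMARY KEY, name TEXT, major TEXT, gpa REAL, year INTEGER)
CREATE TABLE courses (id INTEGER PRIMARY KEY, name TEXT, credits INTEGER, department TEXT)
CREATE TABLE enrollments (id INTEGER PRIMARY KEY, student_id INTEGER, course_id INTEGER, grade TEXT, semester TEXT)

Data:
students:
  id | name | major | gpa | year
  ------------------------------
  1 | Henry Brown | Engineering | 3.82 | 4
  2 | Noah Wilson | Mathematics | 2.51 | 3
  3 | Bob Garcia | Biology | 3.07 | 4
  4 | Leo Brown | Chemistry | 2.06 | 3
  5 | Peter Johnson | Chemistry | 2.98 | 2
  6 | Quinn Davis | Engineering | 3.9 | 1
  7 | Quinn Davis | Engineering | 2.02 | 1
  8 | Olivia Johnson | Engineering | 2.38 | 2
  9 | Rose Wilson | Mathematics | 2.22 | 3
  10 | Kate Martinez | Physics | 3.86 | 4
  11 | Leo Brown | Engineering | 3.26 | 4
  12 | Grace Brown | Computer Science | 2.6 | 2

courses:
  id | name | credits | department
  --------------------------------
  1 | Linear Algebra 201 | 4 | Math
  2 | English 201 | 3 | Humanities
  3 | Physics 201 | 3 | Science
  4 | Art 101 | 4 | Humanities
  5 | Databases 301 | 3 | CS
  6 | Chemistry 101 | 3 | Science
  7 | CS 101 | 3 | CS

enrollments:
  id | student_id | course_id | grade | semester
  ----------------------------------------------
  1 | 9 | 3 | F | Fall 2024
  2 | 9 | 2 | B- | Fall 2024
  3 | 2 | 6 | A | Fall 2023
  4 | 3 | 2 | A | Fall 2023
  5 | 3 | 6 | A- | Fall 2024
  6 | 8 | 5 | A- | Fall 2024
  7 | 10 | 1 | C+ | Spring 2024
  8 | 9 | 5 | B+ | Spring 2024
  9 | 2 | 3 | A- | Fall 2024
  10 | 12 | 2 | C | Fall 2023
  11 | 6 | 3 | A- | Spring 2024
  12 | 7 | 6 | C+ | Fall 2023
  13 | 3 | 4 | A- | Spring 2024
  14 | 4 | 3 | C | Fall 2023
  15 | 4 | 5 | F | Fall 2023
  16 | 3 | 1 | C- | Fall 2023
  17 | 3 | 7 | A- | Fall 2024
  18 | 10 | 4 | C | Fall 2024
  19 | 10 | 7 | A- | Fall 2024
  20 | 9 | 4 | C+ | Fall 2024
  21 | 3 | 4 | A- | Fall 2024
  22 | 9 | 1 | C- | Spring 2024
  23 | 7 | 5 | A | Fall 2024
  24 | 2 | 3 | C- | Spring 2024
SELECT DISTINCT semester FROM enrollments

Execution result:
semester
Fall 2024
Fall 2023
Spring 2024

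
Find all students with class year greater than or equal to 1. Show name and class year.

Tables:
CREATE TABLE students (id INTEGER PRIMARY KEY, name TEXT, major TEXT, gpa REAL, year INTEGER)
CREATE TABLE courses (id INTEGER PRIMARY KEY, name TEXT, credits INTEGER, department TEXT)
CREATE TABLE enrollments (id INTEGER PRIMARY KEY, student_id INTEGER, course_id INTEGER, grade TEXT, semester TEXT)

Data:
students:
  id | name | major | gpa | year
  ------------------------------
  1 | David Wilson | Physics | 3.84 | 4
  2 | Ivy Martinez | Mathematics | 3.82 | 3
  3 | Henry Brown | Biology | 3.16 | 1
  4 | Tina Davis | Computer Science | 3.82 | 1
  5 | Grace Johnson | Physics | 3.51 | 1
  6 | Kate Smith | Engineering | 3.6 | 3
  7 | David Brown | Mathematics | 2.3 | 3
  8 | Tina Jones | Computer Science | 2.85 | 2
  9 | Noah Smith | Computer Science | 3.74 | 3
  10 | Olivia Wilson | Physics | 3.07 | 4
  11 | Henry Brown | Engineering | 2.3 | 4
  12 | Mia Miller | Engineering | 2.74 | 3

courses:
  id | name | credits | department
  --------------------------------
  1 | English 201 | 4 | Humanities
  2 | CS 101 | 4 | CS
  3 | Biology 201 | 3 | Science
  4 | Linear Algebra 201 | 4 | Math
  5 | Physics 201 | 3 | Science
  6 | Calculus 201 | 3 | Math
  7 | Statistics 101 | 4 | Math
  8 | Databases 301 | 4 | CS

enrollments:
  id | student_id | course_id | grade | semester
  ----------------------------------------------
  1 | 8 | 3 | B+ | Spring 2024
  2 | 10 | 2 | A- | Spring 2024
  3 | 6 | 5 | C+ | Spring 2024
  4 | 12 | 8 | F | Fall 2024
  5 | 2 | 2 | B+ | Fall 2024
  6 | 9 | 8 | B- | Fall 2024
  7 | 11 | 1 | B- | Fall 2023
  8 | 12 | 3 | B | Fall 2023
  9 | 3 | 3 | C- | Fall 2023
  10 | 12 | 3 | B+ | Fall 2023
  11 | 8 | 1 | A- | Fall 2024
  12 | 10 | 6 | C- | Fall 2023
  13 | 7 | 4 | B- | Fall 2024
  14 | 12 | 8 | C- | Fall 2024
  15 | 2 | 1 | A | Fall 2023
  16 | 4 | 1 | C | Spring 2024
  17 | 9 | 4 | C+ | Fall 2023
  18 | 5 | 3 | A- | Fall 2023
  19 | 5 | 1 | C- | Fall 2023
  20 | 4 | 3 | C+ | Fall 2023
SELECT name, year FROM students WHERE year >= 1

Execution result:
name | year
David Wilson | 4
Ivy Martinez | 3
Henry Brown | 1
Tina Davis | 1
Grace Johnson | 1
Kate Smith | 3
David Brown | 3
Tina Jones | 2
Noah Smith | 3
Olivia Wilson | 4
Henry Brown | 4
Mia Miller | 3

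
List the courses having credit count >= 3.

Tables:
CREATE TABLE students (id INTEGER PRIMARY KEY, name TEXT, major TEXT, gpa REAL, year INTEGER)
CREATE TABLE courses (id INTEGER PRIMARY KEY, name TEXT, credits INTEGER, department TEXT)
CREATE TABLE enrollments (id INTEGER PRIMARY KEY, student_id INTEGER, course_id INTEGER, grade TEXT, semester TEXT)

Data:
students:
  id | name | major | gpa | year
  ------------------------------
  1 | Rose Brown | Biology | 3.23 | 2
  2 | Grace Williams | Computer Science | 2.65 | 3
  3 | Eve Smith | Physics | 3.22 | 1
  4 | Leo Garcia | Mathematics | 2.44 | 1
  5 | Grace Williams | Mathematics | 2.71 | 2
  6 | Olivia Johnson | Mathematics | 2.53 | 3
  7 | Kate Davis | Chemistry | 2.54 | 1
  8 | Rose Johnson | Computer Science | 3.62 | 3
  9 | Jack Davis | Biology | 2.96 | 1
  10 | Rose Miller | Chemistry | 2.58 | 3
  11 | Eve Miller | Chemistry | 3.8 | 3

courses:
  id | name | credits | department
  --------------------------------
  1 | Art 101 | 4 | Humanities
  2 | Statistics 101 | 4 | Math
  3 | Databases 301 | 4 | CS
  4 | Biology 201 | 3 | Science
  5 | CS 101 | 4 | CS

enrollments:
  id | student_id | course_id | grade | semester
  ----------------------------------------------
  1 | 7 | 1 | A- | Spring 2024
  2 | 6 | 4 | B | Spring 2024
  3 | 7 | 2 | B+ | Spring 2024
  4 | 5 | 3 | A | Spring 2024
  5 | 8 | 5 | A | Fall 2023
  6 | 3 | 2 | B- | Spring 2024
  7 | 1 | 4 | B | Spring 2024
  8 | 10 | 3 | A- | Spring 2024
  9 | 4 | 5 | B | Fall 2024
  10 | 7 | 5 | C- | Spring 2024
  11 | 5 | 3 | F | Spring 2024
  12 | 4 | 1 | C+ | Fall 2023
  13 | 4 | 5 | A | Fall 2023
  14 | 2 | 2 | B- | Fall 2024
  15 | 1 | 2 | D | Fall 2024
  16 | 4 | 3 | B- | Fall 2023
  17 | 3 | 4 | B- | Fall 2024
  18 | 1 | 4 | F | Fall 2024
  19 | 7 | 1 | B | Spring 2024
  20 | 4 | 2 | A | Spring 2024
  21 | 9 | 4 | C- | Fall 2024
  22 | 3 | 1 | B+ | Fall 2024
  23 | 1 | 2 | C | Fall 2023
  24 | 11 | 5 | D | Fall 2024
SELECT name, credits FROM courses WHERE credits >= 3

Execution result:
name | credits
Art 101 | 4
Statistics 101 | 4
Databases 301 | 4
Biology 201 | 3
CS 101 | 4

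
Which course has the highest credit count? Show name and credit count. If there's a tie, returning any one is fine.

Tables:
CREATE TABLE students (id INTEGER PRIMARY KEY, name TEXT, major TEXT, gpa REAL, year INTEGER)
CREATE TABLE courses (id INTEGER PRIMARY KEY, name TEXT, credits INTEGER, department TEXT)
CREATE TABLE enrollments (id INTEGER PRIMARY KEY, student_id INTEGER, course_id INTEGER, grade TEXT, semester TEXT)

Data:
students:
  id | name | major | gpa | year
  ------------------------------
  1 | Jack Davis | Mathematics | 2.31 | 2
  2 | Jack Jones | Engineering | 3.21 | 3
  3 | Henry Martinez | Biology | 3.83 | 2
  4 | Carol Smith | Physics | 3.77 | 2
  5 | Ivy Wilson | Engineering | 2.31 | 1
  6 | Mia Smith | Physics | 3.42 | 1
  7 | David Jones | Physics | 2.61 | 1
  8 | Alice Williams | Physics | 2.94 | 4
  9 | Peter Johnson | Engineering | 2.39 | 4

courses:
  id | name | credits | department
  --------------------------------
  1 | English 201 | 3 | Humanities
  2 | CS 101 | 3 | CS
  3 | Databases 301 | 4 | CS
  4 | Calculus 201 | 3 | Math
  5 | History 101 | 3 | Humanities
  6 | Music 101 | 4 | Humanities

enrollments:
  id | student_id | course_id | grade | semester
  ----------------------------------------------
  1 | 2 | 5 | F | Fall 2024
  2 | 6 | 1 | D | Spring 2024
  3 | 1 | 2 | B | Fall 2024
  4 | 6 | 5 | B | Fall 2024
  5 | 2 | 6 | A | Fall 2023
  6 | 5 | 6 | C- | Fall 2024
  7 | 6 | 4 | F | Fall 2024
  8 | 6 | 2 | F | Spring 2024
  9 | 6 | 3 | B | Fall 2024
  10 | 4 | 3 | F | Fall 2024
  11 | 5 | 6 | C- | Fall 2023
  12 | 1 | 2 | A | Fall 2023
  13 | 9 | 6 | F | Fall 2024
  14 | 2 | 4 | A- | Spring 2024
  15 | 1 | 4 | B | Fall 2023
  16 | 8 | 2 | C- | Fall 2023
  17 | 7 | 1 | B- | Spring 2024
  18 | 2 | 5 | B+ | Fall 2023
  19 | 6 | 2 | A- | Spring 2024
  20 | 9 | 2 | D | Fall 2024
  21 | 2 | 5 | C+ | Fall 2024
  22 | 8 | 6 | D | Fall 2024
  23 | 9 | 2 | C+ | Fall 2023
SELECT name, credits FROM courses ORDER BY credits DESC LIMIT 1

Execution result:
name | credits
Databases 301 | 4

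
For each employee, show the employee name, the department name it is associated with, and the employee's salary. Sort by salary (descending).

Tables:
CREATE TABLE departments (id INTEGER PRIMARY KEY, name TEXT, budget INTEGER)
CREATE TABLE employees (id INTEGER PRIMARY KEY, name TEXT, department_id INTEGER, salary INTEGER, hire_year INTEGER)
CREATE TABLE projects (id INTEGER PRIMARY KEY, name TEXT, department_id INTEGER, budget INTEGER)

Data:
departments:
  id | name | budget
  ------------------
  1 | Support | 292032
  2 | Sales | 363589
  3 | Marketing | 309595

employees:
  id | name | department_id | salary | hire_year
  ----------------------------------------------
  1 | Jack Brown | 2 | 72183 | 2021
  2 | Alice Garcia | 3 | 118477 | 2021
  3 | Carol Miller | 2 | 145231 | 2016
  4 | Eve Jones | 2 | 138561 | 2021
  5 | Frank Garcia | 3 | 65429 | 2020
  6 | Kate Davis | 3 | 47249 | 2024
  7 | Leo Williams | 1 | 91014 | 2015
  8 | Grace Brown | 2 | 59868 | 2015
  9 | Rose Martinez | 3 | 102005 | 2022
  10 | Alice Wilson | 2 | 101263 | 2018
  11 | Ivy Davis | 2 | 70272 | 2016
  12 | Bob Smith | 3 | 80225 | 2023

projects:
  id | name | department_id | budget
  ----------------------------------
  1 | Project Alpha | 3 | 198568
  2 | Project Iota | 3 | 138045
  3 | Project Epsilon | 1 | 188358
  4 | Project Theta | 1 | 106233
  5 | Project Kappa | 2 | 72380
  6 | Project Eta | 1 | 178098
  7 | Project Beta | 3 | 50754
SELECT c.name, p.name AS department, c.salary FROM employees c JOIN departments p ON c.department_id = p.id ORDER BY c.salary DESC

Execution result:
name | department | salary
Carol Miller | Sales | 145231
Eve Jones | Sales | 138561
Alice Garcia | Marketing | 118477
Rose Martinez | Marketing | 102005
Alice Wilson | Sales | 101263
Leo Williams | Support | 91014
Bob Smith | Marketing | 80225
Jack Brown | Sales | 72183
Ivy Davis | Sales | 70272
Frank Garcia | Marketing | 65429
Grace Brown | Sales | 59868
Kate Davis | Marketing | 47249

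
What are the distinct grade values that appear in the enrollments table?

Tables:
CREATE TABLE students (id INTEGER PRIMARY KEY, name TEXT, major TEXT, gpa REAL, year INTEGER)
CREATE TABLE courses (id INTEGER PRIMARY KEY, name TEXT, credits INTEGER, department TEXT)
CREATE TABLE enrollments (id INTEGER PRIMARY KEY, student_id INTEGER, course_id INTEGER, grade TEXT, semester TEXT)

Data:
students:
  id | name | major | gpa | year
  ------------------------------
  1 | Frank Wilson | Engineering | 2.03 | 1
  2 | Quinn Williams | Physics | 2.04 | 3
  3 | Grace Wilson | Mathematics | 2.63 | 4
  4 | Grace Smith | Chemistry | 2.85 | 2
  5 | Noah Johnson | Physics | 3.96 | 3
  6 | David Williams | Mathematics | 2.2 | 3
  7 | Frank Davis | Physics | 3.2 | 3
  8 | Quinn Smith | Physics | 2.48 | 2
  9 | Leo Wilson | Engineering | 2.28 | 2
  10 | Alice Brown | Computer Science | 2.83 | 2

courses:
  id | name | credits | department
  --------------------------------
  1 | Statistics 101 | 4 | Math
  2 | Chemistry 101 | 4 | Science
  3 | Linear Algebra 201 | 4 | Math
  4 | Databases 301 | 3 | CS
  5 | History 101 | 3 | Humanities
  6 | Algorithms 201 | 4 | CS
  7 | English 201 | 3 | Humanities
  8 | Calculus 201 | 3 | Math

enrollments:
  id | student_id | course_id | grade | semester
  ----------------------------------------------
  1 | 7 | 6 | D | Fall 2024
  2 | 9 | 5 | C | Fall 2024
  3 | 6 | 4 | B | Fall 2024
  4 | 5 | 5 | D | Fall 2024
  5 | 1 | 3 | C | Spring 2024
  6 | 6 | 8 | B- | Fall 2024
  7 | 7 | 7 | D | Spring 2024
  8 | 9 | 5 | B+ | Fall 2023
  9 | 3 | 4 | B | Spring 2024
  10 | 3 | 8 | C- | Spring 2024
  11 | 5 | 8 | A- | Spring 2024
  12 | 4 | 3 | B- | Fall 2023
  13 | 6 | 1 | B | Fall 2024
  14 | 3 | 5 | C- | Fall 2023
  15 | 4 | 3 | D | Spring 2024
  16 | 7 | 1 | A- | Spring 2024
SELECT DISTINCT grade FROM enrollments

Execution result:
grade
D
C
B
B-
B+
C-
A-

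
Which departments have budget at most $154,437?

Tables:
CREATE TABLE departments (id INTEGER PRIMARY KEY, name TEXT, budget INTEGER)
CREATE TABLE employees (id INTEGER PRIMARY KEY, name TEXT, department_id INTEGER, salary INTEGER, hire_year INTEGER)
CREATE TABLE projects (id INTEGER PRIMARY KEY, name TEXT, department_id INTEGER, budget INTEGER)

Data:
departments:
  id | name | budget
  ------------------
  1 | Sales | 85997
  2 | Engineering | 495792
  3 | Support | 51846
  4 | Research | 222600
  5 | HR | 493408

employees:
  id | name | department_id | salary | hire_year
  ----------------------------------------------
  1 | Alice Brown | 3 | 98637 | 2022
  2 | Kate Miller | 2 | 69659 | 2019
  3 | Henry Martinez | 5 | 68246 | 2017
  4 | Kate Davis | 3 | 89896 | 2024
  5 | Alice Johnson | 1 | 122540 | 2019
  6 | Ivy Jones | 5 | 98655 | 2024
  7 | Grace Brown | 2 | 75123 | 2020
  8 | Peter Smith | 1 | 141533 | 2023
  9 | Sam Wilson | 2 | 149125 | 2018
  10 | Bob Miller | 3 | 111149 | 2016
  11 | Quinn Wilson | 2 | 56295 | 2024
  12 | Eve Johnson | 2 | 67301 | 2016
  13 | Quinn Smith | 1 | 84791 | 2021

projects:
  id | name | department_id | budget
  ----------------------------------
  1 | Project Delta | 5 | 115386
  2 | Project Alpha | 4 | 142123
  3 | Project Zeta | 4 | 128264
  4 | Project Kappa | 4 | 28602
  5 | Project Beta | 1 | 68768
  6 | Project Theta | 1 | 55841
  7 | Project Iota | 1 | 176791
SELECT name, budget FROM departments WHERE budget <= 154437

Execution result:
name | budget
Sales | 85997
Support | 51846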